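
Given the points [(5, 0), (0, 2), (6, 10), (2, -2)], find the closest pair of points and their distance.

Computing all pairwise distances among 4 points:

d((5, 0), (0, 2)) = 5.3852
d((5, 0), (6, 10)) = 10.0499
d((5, 0), (2, -2)) = 3.6056 <-- minimum
d((0, 2), (6, 10)) = 10.0
d((0, 2), (2, -2)) = 4.4721
d((6, 10), (2, -2)) = 12.6491

Closest pair: (5, 0) and (2, -2) with distance 3.6056

The closest pair is (5, 0) and (2, -2) with Euclidean distance 3.6056. For 4 points, brute-force pairwise comparison is shown above. For large n, the divide-and-conquer algorithm (sort by x, recurse on halves, check the dividing strip) achieves O(n log n).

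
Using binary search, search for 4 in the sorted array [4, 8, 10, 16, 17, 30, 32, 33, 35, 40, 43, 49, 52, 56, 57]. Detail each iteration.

Binary search for 4 in [4, 8, 10, 16, 17, 30, 32, 33, 35, 40, 43, 49, 52, 56, 57]:

lo=0, hi=14, mid=7, arr[mid]=33 -> 33 > 4, search left half
lo=0, hi=6, mid=3, arr[mid]=16 -> 16 > 4, search left half
lo=0, hi=2, mid=1, arr[mid]=8 -> 8 > 4, search left half
lo=0, hi=0, mid=0, arr[mid]=4 -> Found target at index 0!

Binary search finds 4 at index 0 after 4 comparisons. The search repeatedly halves the search space by comparing with the middle element.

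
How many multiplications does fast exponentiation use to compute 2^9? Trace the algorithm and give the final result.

Computing 2^9 by squaring (build up from 2^1; each line after the first costs one multiplication):

2^1 = 2
2^2 = (2^1)^2 = 2^2 = 4
2^4 = (2^2)^2 = 4^2 = 16
2^8 = (2^4)^2 = 16^2 = 256
2^9 = 2 * 2^8 = 2 * 256 = 512

Result: 512
Multiplications needed: 4 (4 lines after 2^1)

2^9 = 512. Using exponentiation by squaring, this requires 4 multiplications. The key idea: if the exponent is even, square the half-power; if odd, multiply by the base once.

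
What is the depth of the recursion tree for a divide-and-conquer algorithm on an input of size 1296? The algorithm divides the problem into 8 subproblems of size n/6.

For divide and conquer with division factor 6:

Problem sizes at each level:
Level 0: 1296
Level 1: 216
Level 2: 36
Level 3: 6
Level 4: 1

The root is level 0 and the size-1 base case is level 4 (the tree spans levels 0 through 4, i.e. 5 levels counting the root), so the depth is the number of divisions: log_6(1296) = 4

The recursion tree depth is log_6(1296) = 4. At each level, the problem size is divided by 6, so it takes 4 divisions to reduce to a base case of size 1. The algorithm makes 8 recursive calls at each level.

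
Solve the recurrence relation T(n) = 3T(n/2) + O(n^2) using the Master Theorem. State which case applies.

Master Theorem for T(n) = 3T(n/2) + O(n^2):

a = 3, b = 2, c = 2
log_b(a) = log_2(3) = 1.5850

Case 3: c = 2 > log_2(3) = 1.5850
T(n) = O(n^2) = O(n^2)

For T(n) = 3T(n/2) + O(n^2): log_2(3) = 1.5850. This is Case 3 of the Master Theorem (c > log_b(a), work dominated by root), giving O(n^2).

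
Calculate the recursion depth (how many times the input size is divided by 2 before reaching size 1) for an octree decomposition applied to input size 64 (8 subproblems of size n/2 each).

For divide and conquer with division factor 2:

Problem sizes at each level:
Level 0: 64
Level 1: 32
Level 2: 16
Level 3: 8
Level 4: 4
Level 5: 2
Level 6: 1

The root is level 0 and the size-1 base case is level 6 (the tree spans levels 0 through 6, i.e. 7 levels counting the root), so the depth is the number of divisions: log_2(64) = 6

The recursion tree depth is log_2(64) = 6. At each level, the problem size is divided by 2, so it takes 6 divisions to reduce to a base case of size 1. The algorithm makes 8 recursive calls at each level.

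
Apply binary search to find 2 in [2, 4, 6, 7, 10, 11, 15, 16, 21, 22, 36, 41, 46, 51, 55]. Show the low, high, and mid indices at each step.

Binary search for 2 in [2, 4, 6, 7, 10, 11, 15, 16, 21, 22, 36, 41, 46, 51, 55]:

lo=0, hi=14, mid=7, arr[mid]=16 -> 16 > 2, search left half
lo=0, hi=6, mid=3, arr[mid]=7 -> 7 > 2, search left half
lo=0, hi=2, mid=1, arr[mid]=4 -> 4 > 2, search left half
lo=0, hi=0, mid=0, arr[mid]=2 -> Found target at index 0!

Binary search finds 2 at index 0 after 4 comparisons. The search repeatedly halves the search space by comparing with the middle element.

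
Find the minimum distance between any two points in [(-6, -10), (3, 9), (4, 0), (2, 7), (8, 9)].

Computing all pairwise distances among 5 points:

d((-6, -10), (3, 9)) = 21.0238
d((-6, -10), (4, 0)) = 14.1421
d((-6, -10), (2, 7)) = 18.7883
d((-6, -10), (8, 9)) = 23.6008
d((3, 9), (4, 0)) = 9.0554
d((3, 9), (2, 7)) = 2.2361 <-- minimum
d((3, 9), (8, 9)) = 5.0
d((4, 0), (2, 7)) = 7.2801
d((4, 0), (8, 9)) = 9.8489
d((2, 7), (8, 9)) = 6.3246

Closest pair: (3, 9) and (2, 7) with distance 2.2361

The closest pair is (3, 9) and (2, 7) with Euclidean distance 2.2361. For 5 points, brute-force pairwise comparison is shown above. For large n, the divide-and-conquer algorithm (sort by x, recurse on halves, check the dividing strip) achieves O(n log n).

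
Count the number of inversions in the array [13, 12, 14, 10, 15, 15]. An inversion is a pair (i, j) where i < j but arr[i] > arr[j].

Finding inversions in [13, 12, 14, 10, 15, 15]:

(0, 1): arr[0]=13 > arr[1]=12
(0, 3): arr[0]=13 > arr[3]=10
(1, 3): arr[1]=12 > arr[3]=10
(2, 3): arr[2]=14 > arr[3]=10

Total inversions: 4

The array has 4 inversion(s): (0,1), (0,3), (1,3), (2,3). Each pair (i,j) satisfies i < j and arr[i] > arr[j].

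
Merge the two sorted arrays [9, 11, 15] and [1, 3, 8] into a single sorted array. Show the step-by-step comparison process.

Merging process:

Compare 9 vs 1: take 1 from right. Merged: [1]
Compare 9 vs 3: take 3 from right. Merged: [1, 3]
Compare 9 vs 8: take 8 from right. Merged: [1, 3, 8]
Append remaining from left: [9, 11, 15]. Merged: [1, 3, 8, 9, 11, 15]

Final merged array: [1, 3, 8, 9, 11, 15]
Total comparisons: 3

The merged array is [1, 3, 8, 9, 11, 15], requiring 3 comparisons. The merge step runs in O(n) time where n is the total number of elements.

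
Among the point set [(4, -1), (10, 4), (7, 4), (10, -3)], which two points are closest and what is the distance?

Computing all pairwise distances among 4 points:

d((4, -1), (10, 4)) = 7.8102
d((4, -1), (7, 4)) = 5.831
d((4, -1), (10, -3)) = 6.3246
d((10, 4), (7, 4)) = 3.0 <-- minimum
d((10, 4), (10, -3)) = 7.0
d((7, 4), (10, -3)) = 7.6158

Closest pair: (10, 4) and (7, 4) with distance 3.0

The closest pair is (10, 4) and (7, 4) with Euclidean distance 3.0. For 4 points, brute-force pairwise comparison is shown above. For large n, the divide-and-conquer algorithm (sort by x, recurse on halves, check the dividing strip) achieves O(n log n).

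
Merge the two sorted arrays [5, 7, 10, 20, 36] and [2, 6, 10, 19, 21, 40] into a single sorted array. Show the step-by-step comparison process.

Merging process:

Compare 5 vs 2: take 2 from right. Merged: [2]
Compare 5 vs 6: take 5 from left. Merged: [2, 5]
Compare 7 vs 6: take 6 from right. Merged: [2, 5, 6]
Compare 7 vs 10: take 7 from left. Merged: [2, 5, 6, 7]
Compare 10 vs 10: take 10 from left. Merged: [2, 5, 6, 7, 10]
Compare 20 vs 10: take 10 from right. Merged: [2, 5, 6, 7, 10, 10]
Compare 20 vs 19: take 19 from right. Merged: [2, 5, 6, 7, 10, 10, 19]
Compare 20 vs 21: take 20 from left. Merged: [2, 5, 6, 7, 10, 10, 19, 20]
Compare 36 vs 21: take 21 from right. Merged: [2, 5, 6, 7, 10, 10, 19, 20, 21]
Compare 36 vs 40: take 36 from left. Merged: [2, 5, 6, 7, 10, 10, 19, 20, 21, 36]
Append remaining from right: [40]. Merged: [2, 5, 6, 7, 10, 10, 19, 20, 21, 36, 40]

Final merged array: [2, 5, 6, 7, 10, 10, 19, 20, 21, 36, 40]
Total comparisons: 10

The merged array is [2, 5, 6, 7, 10, 10, 19, 20, 21, 36, 40], requiring 10 comparisons. The merge step runs in O(n) time where n is the total number of elements.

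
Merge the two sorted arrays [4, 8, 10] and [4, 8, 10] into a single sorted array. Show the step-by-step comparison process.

Merging process:

Compare 4 vs 4: take 4 from left. Merged: [4]
Compare 8 vs 4: take 4 from right. Merged: [4, 4]
Compare 8 vs 8: take 8 from left. Merged: [4, 4, 8]
Compare 10 vs 8: take 8 from right. Merged: [4, 4, 8, 8]
Compare 10 vs 10: take 10 from left. Merged: [4, 4, 8, 8, 10]
Append remaining from right: [10]. Merged: [4, 4, 8, 8, 10, 10]

Final merged array: [4, 4, 8, 8, 10, 10]
Total comparisons: 5

The merged array is [4, 4, 8, 8, 10, 10], requiring 5 comparisons. The merge step runs in O(n) time where n is the total number of elements.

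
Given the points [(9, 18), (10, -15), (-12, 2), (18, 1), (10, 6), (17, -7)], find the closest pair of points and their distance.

Computing all pairwise distances among 6 points:

d((9, 18), (10, -15)) = 33.0151
d((9, 18), (-12, 2)) = 26.4008
d((9, 18), (18, 1)) = 19.2354
d((9, 18), (10, 6)) = 12.0416
d((9, 18), (17, -7)) = 26.2488
d((10, -15), (-12, 2)) = 27.8029
d((10, -15), (18, 1)) = 17.8885
d((10, -15), (10, 6)) = 21.0
d((10, -15), (17, -7)) = 10.6301
d((-12, 2), (18, 1)) = 30.0167
d((-12, 2), (10, 6)) = 22.3607
d((-12, 2), (17, -7)) = 30.3645
d((18, 1), (10, 6)) = 9.434
d((18, 1), (17, -7)) = 8.0623 <-- minimum
d((10, 6), (17, -7)) = 14.7648

Closest pair: (18, 1) and (17, -7) with distance 8.0623

The closest pair is (18, 1) and (17, -7) with Euclidean distance 8.0623. For 6 points, brute-force pairwise comparison is shown above. For large n, the divide-and-conquer algorithm (sort by x, recurse on halves, check the dividing strip) achieves O(n log n).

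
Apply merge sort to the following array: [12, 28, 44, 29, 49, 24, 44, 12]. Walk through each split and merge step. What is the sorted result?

Merge sort trace:

Split: [12, 28, 44, 29, 49, 24, 44, 12] -> [12, 28, 44, 29] and [49, 24, 44, 12]
  Split: [12, 28, 44, 29] -> [12, 28] and [44, 29]
    Split: [12, 28] -> [12] and [28]
    Merge: [12] + [28] -> [12, 28]
    Split: [44, 29] -> [44] and [29]
    Merge: [44] + [29] -> [29, 44]
  Merge: [12, 28] + [29, 44] -> [12, 28, 29, 44]
  Split: [49, 24, 44, 12] -> [49, 24] and [44, 12]
    Split: [49, 24] -> [49] and [24]
    Merge: [49] + [24] -> [24, 49]
    Split: [44, 12] -> [44] and [12]
    Merge: [44] + [12] -> [12, 44]
  Merge: [24, 49] + [12, 44] -> [12, 24, 44, 49]
Merge: [12, 28, 29, 44] + [12, 24, 44, 49] -> [12, 12, 24, 28, 29, 44, 44, 49]

Final sorted array: [12, 12, 24, 28, 29, 44, 44, 49]

The merge sort proceeds by recursively splitting the array and merging sorted halves.
After all merges, the sorted array is [12, 12, 24, 28, 29, 44, 44, 49].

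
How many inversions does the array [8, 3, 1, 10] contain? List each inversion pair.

Finding inversions in [8, 3, 1, 10]:

(0, 1): arr[0]=8 > arr[1]=3
(0, 2): arr[0]=8 > arr[2]=1
(1, 2): arr[1]=3 > arr[2]=1

Total inversions: 3

The array has 3 inversion(s): (0,1), (0,2), (1,2). Each pair (i,j) satisfies i < j and arr[i] > arr[j].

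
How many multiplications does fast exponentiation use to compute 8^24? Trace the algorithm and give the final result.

Computing 8^24 by squaring (build up from 8^1; each line after the first costs one multiplication):

8^1 = 8
8^2 = (8^1)^2 = 8^2 = 64
8^3 = 8 * 8^2 = 8 * 64 = 512
8^6 = (8^3)^2 = 512^2 = 262144
8^12 = (8^6)^2 = 262144^2 = 68719476736
8^24 = (8^12)^2 = 68719476736^2 = 4722366482869645213696

Result: 4722366482869645213696
Multiplications needed: 5 (5 lines after 8^1)

8^24 = 4722366482869645213696. Using exponentiation by squaring, this requires 5 multiplications. The key idea: if the exponent is even, square the half-power; if odd, multiply by the base once.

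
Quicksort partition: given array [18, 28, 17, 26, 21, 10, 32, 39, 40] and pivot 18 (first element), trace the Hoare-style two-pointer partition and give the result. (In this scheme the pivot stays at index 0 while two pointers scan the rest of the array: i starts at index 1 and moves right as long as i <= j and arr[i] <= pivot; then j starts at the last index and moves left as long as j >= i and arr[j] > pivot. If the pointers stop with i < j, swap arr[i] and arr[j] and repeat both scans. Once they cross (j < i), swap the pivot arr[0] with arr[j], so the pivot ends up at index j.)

Hoare-style two-pointer partition with pivot = 18:

Initial array: [18, 28, 17, 26, 21, 10, 32, 39, 40]

Pointers start at i = 1, j = 8.
i stops at index 1 (arr[1]=28 > 18), j stops at index 5 (arr[5]=10 <= 18): swap arr[1] and arr[5], array becomes [18, 10, 17, 26, 21, 28, 32, 39, 40]
i ends at 3, j ends at 2: the pointers have crossed (j < i), so scanning stops.

Swap pivot arr[0] with arr[2] to place pivot at position 2: [17, 10, 18, 26, 21, 28, 32, 39, 40]
Pivot position: 2

After partitioning with pivot 18, the array becomes [17, 10, 18, 26, 21, 28, 32, 39, 40]. The pivot is placed at index 2. All elements to the left of the pivot are <= 18, and all elements to the right are > 18.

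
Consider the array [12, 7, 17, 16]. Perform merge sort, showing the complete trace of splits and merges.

Merge sort trace:

Split: [12, 7, 17, 16] -> [12, 7] and [17, 16]
  Split: [12, 7] -> [12] and [7]
  Merge: [12] + [7] -> [7, 12]
  Split: [17, 16] -> [17] and [16]
  Merge: [17] + [16] -> [16, 17]
Merge: [7, 12] + [16, 17] -> [7, 12, 16, 17]

Final sorted array: [7, 12, 16, 17]

The merge sort proceeds by recursively splitting the array and merging sorted halves.
After all merges, the sorted array is [7, 12, 16, 17].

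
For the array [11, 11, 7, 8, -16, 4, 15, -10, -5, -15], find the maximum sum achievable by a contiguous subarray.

Using Kadane's algorithm on [11, 11, 7, 8, -16, 4, 15, -10, -5, -15]:

Scanning through the array:
Position 1 (value 11): max_ending_here = 22, max_so_far = 22
Position 2 (value 7): max_ending_here = 29, max_so_far = 29
Position 3 (value 8): max_ending_here = 37, max_so_far = 37
Position 4 (value -16): max_ending_here = 21, max_so_far = 37
Position 5 (value 4): max_ending_here = 25, max_so_far = 37
Position 6 (value 15): max_ending_here = 40, max_so_far = 40
Position 7 (value -10): max_ending_here = 30, max_so_far = 40
Position 8 (value -5): max_ending_here = 25, max_so_far = 40
Position 9 (value -15): max_ending_here = 10, max_so_far = 40

Maximum subarray: [11, 11, 7, 8, -16, 4, 15]
Maximum sum: 40

The maximum subarray is [11, 11, 7, 8, -16, 4, 15] with sum 40. This subarray runs from index 0 to index 6.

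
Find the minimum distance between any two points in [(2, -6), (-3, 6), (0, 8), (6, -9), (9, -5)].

Computing all pairwise distances among 5 points:

d((2, -6), (-3, 6)) = 13.0
d((2, -6), (0, 8)) = 14.1421
d((2, -6), (6, -9)) = 5.0
d((2, -6), (9, -5)) = 7.0711
d((-3, 6), (0, 8)) = 3.6056 <-- minimum
d((-3, 6), (6, -9)) = 17.4929
d((-3, 6), (9, -5)) = 16.2788
d((0, 8), (6, -9)) = 18.0278
d((0, 8), (9, -5)) = 15.8114
d((6, -9), (9, -5)) = 5.0

Closest pair: (-3, 6) and (0, 8) with distance 3.6056

The closest pair is (-3, 6) and (0, 8) with Euclidean distance 3.6056. For 5 points, brute-force pairwise comparison is shown above. For large n, the divide-and-conquer algorithm (sort by x, recurse on halves, check the dividing strip) achieves O(n log n).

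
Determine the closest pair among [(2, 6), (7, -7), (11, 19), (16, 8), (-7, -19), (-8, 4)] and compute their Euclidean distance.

Computing all pairwise distances among 6 points:

d((2, 6), (7, -7)) = 13.9284
d((2, 6), (11, 19)) = 15.8114
d((2, 6), (16, 8)) = 14.1421
d((2, 6), (-7, -19)) = 26.5707
d((2, 6), (-8, 4)) = 10.198 <-- minimum
d((7, -7), (11, 19)) = 26.3059
d((7, -7), (16, 8)) = 17.4929
d((7, -7), (-7, -19)) = 18.4391
d((7, -7), (-8, 4)) = 18.6011
d((11, 19), (16, 8)) = 12.083
d((11, 19), (-7, -19)) = 42.0476
d((11, 19), (-8, 4)) = 24.2074
d((16, 8), (-7, -19)) = 35.4683
d((16, 8), (-8, 4)) = 24.3311
d((-7, -19), (-8, 4)) = 23.0217

Closest pair: (2, 6) and (-8, 4) with distance 10.198

The closest pair is (2, 6) and (-8, 4) with Euclidean distance 10.198. For 6 points, brute-force pairwise comparison is shown above. For large n, the divide-and-conquer algorithm (sort by x, recurse on halves, check the dividing strip) achieves O(n log n).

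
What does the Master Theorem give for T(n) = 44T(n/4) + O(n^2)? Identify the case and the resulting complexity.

Master Theorem for T(n) = 44T(n/4) + O(n^2):

a = 44, b = 4, c = 2
log_b(a) = log_4(44) = 2.7297

Case 1: c = 2 < log_4(44) = 2.7297
T(n) = O(n^(log_4 44))

For T(n) = 44T(n/4) + O(n^2): log_4(44) = 2.7297. This is Case 1 of the Master Theorem (c < log_b(a), work dominated by leaves), giving O(n^(log_4 44)).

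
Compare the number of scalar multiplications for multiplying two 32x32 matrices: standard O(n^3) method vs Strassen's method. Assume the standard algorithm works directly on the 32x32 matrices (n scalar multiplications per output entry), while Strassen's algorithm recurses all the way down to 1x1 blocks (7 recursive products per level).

Matrix multiplication for 32x32 matrices:

Standard algorithm: 32^3 = 32768 multiplications
Strassen's algorithm: 7^(log2(32)) = 7^5 = 16807 multiplications
Savings: 32768 - 16807 = 15961 multiplications

Standard: 32768 multiplications (32^3). Strassen: 16807 multiplications (7^5). Strassen reduces 8 recursive multiplications to 7 at each level.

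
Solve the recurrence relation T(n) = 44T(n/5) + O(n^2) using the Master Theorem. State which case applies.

Master Theorem for T(n) = 44T(n/5) + O(n^2):

a = 44, b = 5, c = 2
log_b(a) = log_5(44) = 2.3512

Case 1: c = 2 < log_5(44) = 2.3512
T(n) = O(n^(log_5 44))

For T(n) = 44T(n/5) + O(n^2): log_5(44) = 2.3512. This is Case 1 of the Master Theorem (c < log_b(a), work dominated by leaves), giving O(n^(log_5 44)).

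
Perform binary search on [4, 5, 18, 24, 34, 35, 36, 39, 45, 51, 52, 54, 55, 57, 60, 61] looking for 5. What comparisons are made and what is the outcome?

Binary search for 5 in [4, 5, 18, 24, 34, 35, 36, 39, 45, 51, 52, 54, 55, 57, 60, 61]:

lo=0, hi=15, mid=7, arr[mid]=39 -> 39 > 5, search left half
lo=0, hi=6, mid=3, arr[mid]=24 -> 24 > 5, search left half
lo=0, hi=2, mid=1, arr[mid]=5 -> Found target at index 1!

Binary search finds 5 at index 1 after 3 comparisons. The search repeatedly halves the search space by comparing with the middle element.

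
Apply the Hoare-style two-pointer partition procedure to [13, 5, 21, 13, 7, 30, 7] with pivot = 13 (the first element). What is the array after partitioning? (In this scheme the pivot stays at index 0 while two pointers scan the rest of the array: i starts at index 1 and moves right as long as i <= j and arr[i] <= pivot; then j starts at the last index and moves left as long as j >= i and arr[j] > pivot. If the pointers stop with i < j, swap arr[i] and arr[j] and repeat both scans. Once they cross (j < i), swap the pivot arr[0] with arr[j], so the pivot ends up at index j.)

Hoare-style two-pointer partition with pivot = 13:

Initial array: [13, 5, 21, 13, 7, 30, 7]

Pointers start at i = 1, j = 6.
i stops at index 2 (arr[2]=21 > 13), j stops at index 6 (arr[6]=7 <= 13): swap arr[2] and arr[6], array becomes [13, 5, 7, 13, 7, 30, 21]
i ends at 5, j ends at 4: the pointers have crossed (j < i), so scanning stops.

Swap pivot arr[0] with arr[4] to place pivot at position 4: [7, 5, 7, 13, 13, 30, 21]
Pivot position: 4

After partitioning with pivot 13, the array becomes [7, 5, 7, 13, 13, 30, 21]. The pivot is placed at index 4. All elements to the left of the pivot are <= 13, and all elements to the right are > 13.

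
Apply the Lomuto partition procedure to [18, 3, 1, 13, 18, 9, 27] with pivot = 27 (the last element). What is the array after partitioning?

Lomuto partition with pivot = 27:

Initial array: [18, 3, 1, 13, 18, 9, 27]

arr[0]=18 <= 27: swap with position 0, array becomes [18, 3, 1, 13, 18, 9, 27]
arr[1]=3 <= 27: swap with position 1, array becomes [18, 3, 1, 13, 18, 9, 27]
arr[2]=1 <= 27: swap with position 2, array becomes [18, 3, 1, 13, 18, 9, 27]
arr[3]=13 <= 27: swap with position 3, array becomes [18, 3, 1, 13, 18, 9, 27]
arr[4]=18 <= 27: swap with position 4, array becomes [18, 3, 1, 13, 18, 9, 27]
arr[5]=9 <= 27: swap with position 5, array becomes [18, 3, 1, 13, 18, 9, 27]

Place pivot at position 6: [18, 3, 1, 13, 18, 9, 27]
Pivot position: 6

After partitioning with pivot 27, the array becomes [18, 3, 1, 13, 18, 9, 27]. The pivot is placed at index 6. All elements to the left of the pivot are <= 27, and all elements to the right are > 27.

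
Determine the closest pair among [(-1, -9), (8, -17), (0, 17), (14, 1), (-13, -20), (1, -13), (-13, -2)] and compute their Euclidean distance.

Computing all pairwise distances among 7 points:

d((-1, -9), (8, -17)) = 12.0416
d((-1, -9), (0, 17)) = 26.0192
d((-1, -9), (14, 1)) = 18.0278
d((-1, -9), (-13, -20)) = 16.2788
d((-1, -9), (1, -13)) = 4.4721 <-- minimum
d((-1, -9), (-13, -2)) = 13.8924
d((8, -17), (0, 17)) = 34.9285
d((8, -17), (14, 1)) = 18.9737
d((8, -17), (-13, -20)) = 21.2132
d((8, -17), (1, -13)) = 8.0623
d((8, -17), (-13, -2)) = 25.807
d((0, 17), (14, 1)) = 21.2603
d((0, 17), (-13, -20)) = 39.2173
d((0, 17), (1, -13)) = 30.0167
d((0, 17), (-13, -2)) = 23.0217
d((14, 1), (-13, -20)) = 34.2053
d((14, 1), (1, -13)) = 19.105
d((14, 1), (-13, -2)) = 27.1662
d((-13, -20), (1, -13)) = 15.6525
d((-13, -20), (-13, -2)) = 18.0
d((1, -13), (-13, -2)) = 17.8045

Closest pair: (-1, -9) and (1, -13) with distance 4.4721

The closest pair is (-1, -9) and (1, -13) with Euclidean distance 4.4721. For 7 points, brute-force pairwise comparison is shown above. For large n, the divide-and-conquer algorithm (sort by x, recurse on halves, check the dividing strip) achieves O(n log n).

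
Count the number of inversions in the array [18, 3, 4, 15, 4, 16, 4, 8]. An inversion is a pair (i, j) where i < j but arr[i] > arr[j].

Finding inversions in [18, 3, 4, 15, 4, 16, 4, 8]:

(0, 1): arr[0]=18 > arr[1]=3
(0, 2): arr[0]=18 > arr[2]=4
(0, 3): arr[0]=18 > arr[3]=15
(0, 4): arr[0]=18 > arr[4]=4
(0, 5): arr[0]=18 > arr[5]=16
(0, 6): arr[0]=18 > arr[6]=4
(0, 7): arr[0]=18 > arr[7]=8
(3, 4): arr[3]=15 > arr[4]=4
(3, 6): arr[3]=15 > arr[6]=4
(3, 7): arr[3]=15 > arr[7]=8
(5, 6): arr[5]=16 > arr[6]=4
(5, 7): arr[5]=16 > arr[7]=8

Total inversions: 12

The array has 12 inversion(s): (0,1), (0,2), (0,3), (0,4), (0,5), (0,6), (0,7), (3,4), (3,6), (3,7), (5,6), (5,7). Each pair (i,j) satisfies i < j and arr[i] > arr[j].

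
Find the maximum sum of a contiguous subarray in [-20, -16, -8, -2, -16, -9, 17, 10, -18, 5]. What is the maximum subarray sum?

Using Kadane's algorithm on [-20, -16, -8, -2, -16, -9, 17, 10, -18, 5]:

Scanning through the array:
Position 1 (value -16): max_ending_here = -16, max_so_far = -16
Position 2 (value -8): max_ending_here = -8, max_so_far = -8
Position 3 (value -2): max_ending_here = -2, max_so_far = -2
Position 4 (value -16): max_ending_here = -16, max_so_far = -2
Position 5 (value -9): max_ending_here = -9, max_so_far = -2
Position 6 (value 17): max_ending_here = 17, max_so_far = 17
Position 7 (value 10): max_ending_here = 27, max_so_far = 27
Position 8 (value -18): max_ending_here = 9, max_so_far = 27
Position 9 (value 5): max_ending_here = 14, max_so_far = 27

Maximum subarray: [17, 10]
Maximum sum: 27

The maximum subarray is [17, 10] with sum 27. This subarray runs from index 6 to index 7.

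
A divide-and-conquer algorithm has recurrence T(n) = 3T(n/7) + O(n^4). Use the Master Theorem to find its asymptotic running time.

Master Theorem for T(n) = 3T(n/7) + O(n^4):

a = 3, b = 7, c = 4
log_b(a) = log_7(3) = 0.5646

Case 3: c = 4 > log_7(3) = 0.5646
T(n) = O(n^4) = O(n^4)

For T(n) = 3T(n/7) + O(n^4): log_7(3) = 0.5646. This is Case 3 of the Master Theorem (c > log_b(a), work dominated by root), giving O(n^4).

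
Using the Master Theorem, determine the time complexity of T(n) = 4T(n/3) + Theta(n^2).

Master Theorem for T(n) = 4T(n/3) + O(n^2):

a = 4, b = 3, c = 2
log_b(a) = log_3(4) = 1.2619

Case 3: c = 2 > log_3(4) = 1.2619
T(n) = O(n^2) = O(n^2)

For T(n) = 4T(n/3) + O(n^2): log_3(4) = 1.2619. This is Case 3 of the Master Theorem (c > log_b(a), work dominated by root), giving O(n^2).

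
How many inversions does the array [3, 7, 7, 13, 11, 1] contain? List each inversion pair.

Finding inversions in [3, 7, 7, 13, 11, 1]:

(0, 5): arr[0]=3 > arr[5]=1
(1, 5): arr[1]=7 > arr[5]=1
(2, 5): arr[2]=7 > arr[5]=1
(3, 4): arr[3]=13 > arr[4]=11
(3, 5): arr[3]=13 > arr[5]=1
(4, 5): arr[4]=11 > arr[5]=1

Total inversions: 6

The array has 6 inversion(s): (0,5), (1,5), (2,5), (3,4), (3,5), (4,5). Each pair (i,j) satisfies i < j and arr[i] > arr[j].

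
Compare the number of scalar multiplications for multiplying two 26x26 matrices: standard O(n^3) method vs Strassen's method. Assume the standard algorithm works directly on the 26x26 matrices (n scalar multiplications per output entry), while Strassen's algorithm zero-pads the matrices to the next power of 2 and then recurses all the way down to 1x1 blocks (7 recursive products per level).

Matrix multiplication for 26x26 matrices:

Strassen's algorithm requires power-of-2 dimensions. Pad 26x26 to 32x32 (next power of 2).

Standard algorithm: 26^3 = 17576 multiplications
Strassen's algorithm: 7^(log2(32)) = 7^5 = 16807 multiplications
Savings: 17576 - 16807 = 769 multiplications

Standard: 17576 multiplications (26^3). Strassen: 16807 multiplications (7^5, after padding to 32x32). Strassen reduces 8 recursive multiplications to 7 at each level.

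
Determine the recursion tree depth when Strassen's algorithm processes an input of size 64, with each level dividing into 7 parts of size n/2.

For divide and conquer with division factor 2:

Problem sizes at each level:
Level 0: 64
Level 1: 32
Level 2: 16
Level 3: 8
Level 4: 4
Level 5: 2
Level 6: 1

The root is level 0 and the size-1 base case is level 6 (the tree spans levels 0 through 6, i.e. 7 levels counting the root), so the depth is the number of divisions: log_2(64) = 6

The recursion tree depth is log_2(64) = 6. At each level, the problem size is divided by 2, so it takes 6 divisions to reduce to a base case of size 1. The algorithm makes 7 recursive calls at each level.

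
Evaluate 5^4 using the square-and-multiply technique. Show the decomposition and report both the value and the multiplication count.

Computing 5^4 by squaring (build up from 5^1; each line after the first costs one multiplication):

5^1 = 5
5^2 = (5^1)^2 = 5^2 = 25
5^4 = (5^2)^2 = 25^2 = 625

Result: 625
Multiplications needed: 2 (2 lines after 5^1)

5^4 = 625. Using exponentiation by squaring, this requires 2 multiplications. The key idea: if the exponent is even, square the half-power; if odd, multiply by the base once.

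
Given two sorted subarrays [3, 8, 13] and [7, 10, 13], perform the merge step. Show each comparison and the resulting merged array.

Merging process:

Compare 3 vs 7: take 3 from left. Merged: [3]
Compare 8 vs 7: take 7 from right. Merged: [3, 7]
Compare 8 vs 10: take 8 from left. Merged: [3, 7, 8]
Compare 13 vs 10: take 10 from right. Merged: [3, 7, 8, 10]
Compare 13 vs 13: take 13 from left. Merged: [3, 7, 8, 10, 13]
Append remaining from right: [13]. Merged: [3, 7, 8, 10, 13, 13]

Final merged array: [3, 7, 8, 10, 13, 13]
Total comparisons: 5

The merged array is [3, 7, 8, 10, 13, 13], requiring 5 comparisons. The merge step runs in O(n) time where n is the total number of elements.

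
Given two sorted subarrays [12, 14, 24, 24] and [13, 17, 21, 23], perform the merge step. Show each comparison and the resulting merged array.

Merging process:

Compare 12 vs 13: take 12 from left. Merged: [12]
Compare 14 vs 13: take 13 from right. Merged: [12, 13]
Compare 14 vs 17: take 14 from left. Merged: [12, 13, 14]
Compare 24 vs 17: take 17 from right. Merged: [12, 13, 14, 17]
Compare 24 vs 21: take 21 from right. Merged: [12, 13, 14, 17, 21]
Compare 24 vs 23: take 23 from right. Merged: [12, 13, 14, 17, 21, 23]
Append remaining from left: [24, 24]. Merged: [12, 13, 14, 17, 21, 23, 24, 24]

Final merged array: [12, 13, 14, 17, 21, 23, 24, 24]
Total comparisons: 6

The merged array is [12, 13, 14, 17, 21, 23, 24, 24], requiring 6 comparisons. The merge step runs in O(n) time where n is the total number of elements.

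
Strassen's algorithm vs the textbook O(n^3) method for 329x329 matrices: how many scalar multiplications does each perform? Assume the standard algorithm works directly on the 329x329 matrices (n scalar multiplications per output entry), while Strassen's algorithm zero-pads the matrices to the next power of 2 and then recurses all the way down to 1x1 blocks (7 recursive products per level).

Matrix multiplication for 329x329 matrices:

Strassen's algorithm requires power-of-2 dimensions. Pad 329x329 to 512x512 (next power of 2).

Standard algorithm: 329^3 = 35611289 multiplications
Strassen's algorithm: 7^(log2(512)) = 7^9 = 40353607 multiplications
Difference: 35611289 - 40353607 = -4742318 (Strassen uses MORE here due to padding overhead — for small or just-over-power-of-2 n, padding can outweigh the per-level savings)

Standard: 35611289 multiplications (329^3). Strassen: 40353607 multiplications (7^9, after padding to 512x512). Strassen reduces 8 recursive multiplications to 7 at each level.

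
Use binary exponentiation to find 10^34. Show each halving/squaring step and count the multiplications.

Computing 10^34 by squaring (build up from 10^1; each line after the first costs one multiplication):

10^1 = 10
10^2 = (10^1)^2 = 10^2 = 100
10^4 = (10^2)^2 = 100^2 = 10000
10^8 = (10^4)^2 = 10000^2 = 100000000
10^16 = (10^8)^2 = 100000000^2 = 10000000000000000
10^17 = 10 * 10^16 = 10 * 10000000000000000 = 100000000000000000
10^34 = (10^17)^2 = 100000000000000000^2 = 10000000000000000000000000000000000

Result: 10000000000000000000000000000000000
Multiplications needed: 6 (6 lines after 10^1)

10^34 = 10000000000000000000000000000000000. Using exponentiation by squaring, this requires 6 multiplications. The key idea: if the exponent is even, square the half-power; if odd, multiply by the base once.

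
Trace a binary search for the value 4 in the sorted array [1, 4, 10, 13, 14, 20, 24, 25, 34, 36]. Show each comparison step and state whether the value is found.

Binary search for 4 in [1, 4, 10, 13, 14, 20, 24, 25, 34, 36]:

lo=0, hi=9, mid=4, arr[mid]=14 -> 14 > 4, search left half
lo=0, hi=3, mid=1, arr[mid]=4 -> Found target at index 1!

Binary search finds 4 at index 1 after 2 comparisons. The search repeatedly halves the search space by comparing with the middle element.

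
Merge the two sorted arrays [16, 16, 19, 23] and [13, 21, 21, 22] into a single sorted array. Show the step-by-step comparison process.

Merging process:

Compare 16 vs 13: take 13 from right. Merged: [13]
Compare 16 vs 21: take 16 from left. Merged: [13, 16]
Compare 16 vs 21: take 16 from left. Merged: [13, 16, 16]
Compare 19 vs 21: take 19 from left. Merged: [13, 16, 16, 19]
Compare 23 vs 21: take 21 from right. Merged: [13, 16, 16, 19, 21]
Compare 23 vs 21: take 21 from right. Merged: [13, 16, 16, 19, 21, 21]
Compare 23 vs 22: take 22 from right. Merged: [13, 16, 16, 19, 21, 21, 22]
Append remaining from left: [23]. Merged: [13, 16, 16, 19, 21, 21, 22, 23]

Final merged array: [13, 16, 16, 19, 21, 21, 22, 23]
Total comparisons: 7

The merged array is [13, 16, 16, 19, 21, 21, 22, 23], requiring 7 comparisons. The merge step runs in O(n) time where n is the total number of elements.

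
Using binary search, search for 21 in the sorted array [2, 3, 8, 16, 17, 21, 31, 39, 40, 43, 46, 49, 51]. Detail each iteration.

Binary search for 21 in [2, 3, 8, 16, 17, 21, 31, 39, 40, 43, 46, 49, 51]:

lo=0, hi=12, mid=6, arr[mid]=31 -> 31 > 21, search left half
lo=0, hi=5, mid=2, arr[mid]=8 -> 8 < 21, search right half
lo=3, hi=5, mid=4, arr[mid]=17 -> 17 < 21, search right half
lo=5, hi=5, mid=5, arr[mid]=21 -> Found target at index 5!

Binary search finds 21 at index 5 after 4 comparisons. The search repeatedly halves the search space by comparing with the middle element.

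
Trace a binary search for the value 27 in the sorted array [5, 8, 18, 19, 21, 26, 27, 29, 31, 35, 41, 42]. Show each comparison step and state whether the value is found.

Binary search for 27 in [5, 8, 18, 19, 21, 26, 27, 29, 31, 35, 41, 42]:

lo=0, hi=11, mid=5, arr[mid]=26 -> 26 < 27, search right half
lo=6, hi=11, mid=8, arr[mid]=31 -> 31 > 27, search left half
lo=6, hi=7, mid=6, arr[mid]=27 -> Found target at index 6!

Binary search finds 27 at index 6 after 3 comparisons. The search repeatedly halves the search space by comparing with the middle element.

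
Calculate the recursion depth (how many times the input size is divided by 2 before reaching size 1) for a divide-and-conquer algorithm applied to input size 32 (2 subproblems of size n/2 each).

For divide and conquer with division factor 2:

Problem sizes at each level:
Level 0: 32
Level 1: 16
Level 2: 8
Level 3: 4
Level 4: 2
Level 5: 1

The root is level 0 and the size-1 base case is level 5 (the tree spans levels 0 through 5, i.e. 6 levels counting the root), so the depth is the number of divisions: log_2(32) = 5

The recursion tree depth is log_2(32) = 5. At each level, the problem size is divided by 2, so it takes 5 divisions to reduce to a base case of size 1. The algorithm makes 2 recursive calls at each level.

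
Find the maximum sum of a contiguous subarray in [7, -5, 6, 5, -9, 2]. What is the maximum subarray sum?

Using Kadane's algorithm on [7, -5, 6, 5, -9, 2]:

Scanning through the array:
Position 1 (value -5): max_ending_here = 2, max_so_far = 7
Position 2 (value 6): max_ending_here = 8, max_so_far = 8
Position 3 (value 5): max_ending_here = 13, max_so_far = 13
Position 4 (value -9): max_ending_here = 4, max_so_far = 13
Position 5 (value 2): max_ending_here = 6, max_so_far = 13

Maximum subarray: [7, -5, 6, 5]
Maximum sum: 13

The maximum subarray is [7, -5, 6, 5] with sum 13. This subarray runs from index 0 to index 3.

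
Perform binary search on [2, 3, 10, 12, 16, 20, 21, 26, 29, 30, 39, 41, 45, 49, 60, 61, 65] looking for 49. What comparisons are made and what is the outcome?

Binary search for 49 in [2, 3, 10, 12, 16, 20, 21, 26, 29, 30, 39, 41, 45, 49, 60, 61, 65]:

lo=0, hi=16, mid=8, arr[mid]=29 -> 29 < 49, search right half
lo=9, hi=16, mid=12, arr[mid]=45 -> 45 < 49, search right half
lo=13, hi=16, mid=14, arr[mid]=60 -> 60 > 49, search left half
lo=13, hi=13, mid=13, arr[mid]=49 -> Found target at index 13!

Binary search finds 49 at index 13 after 4 comparisons. The search repeatedly halves the search space by comparing with the middle element.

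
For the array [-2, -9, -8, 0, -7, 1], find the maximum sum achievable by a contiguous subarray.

Using Kadane's algorithm on [-2, -9, -8, 0, -7, 1]:

Scanning through the array:
Position 1 (value -9): max_ending_here = -9, max_so_far = -2
Position 2 (value -8): max_ending_here = -8, max_so_far = -2
Position 3 (value 0): max_ending_here = 0, max_so_far = 0
Position 4 (value -7): max_ending_here = -7, max_so_far = 0
Position 5 (value 1): max_ending_here = 1, max_so_far = 1

Maximum subarray: [1]
Maximum sum: 1

The maximum subarray is [1] with sum 1. This subarray runs from index 5 to index 5.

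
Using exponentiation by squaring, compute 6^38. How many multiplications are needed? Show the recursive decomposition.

Computing 6^38 by squaring (build up from 6^1; each line after the first costs one multiplication):

6^1 = 6
6^2 = (6^1)^2 = 6^2 = 36
6^4 = (6^2)^2 = 36^2 = 1296
6^8 = (6^4)^2 = 1296^2 = 1679616
6^9 = 6 * 6^8 = 6 * 1679616 = 10077696
6^18 = (6^9)^2 = 10077696^2 = 101559956668416
6^19 = 6 * 6^18 = 6 * 101559956668416 = 609359740010496
6^38 = (6^19)^2 = 609359740010496^2 = 371319292745659279662190166016

Result: 371319292745659279662190166016
Multiplications needed: 7 (7 lines after 6^1)

6^38 = 371319292745659279662190166016. Using exponentiation by squaring, this requires 7 multiplications. The key idea: if the exponent is even, square the half-power; if odd, multiply by the base once.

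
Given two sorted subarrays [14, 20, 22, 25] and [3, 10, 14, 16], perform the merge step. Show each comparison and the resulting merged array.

Merging process:

Compare 14 vs 3: take 3 from right. Merged: [3]
Compare 14 vs 10: take 10 from right. Merged: [3, 10]
Compare 14 vs 14: take 14 from left. Merged: [3, 10, 14]
Compare 20 vs 14: take 14 from right. Merged: [3, 10, 14, 14]
Compare 20 vs 16: take 16 from right. Merged: [3, 10, 14, 14, 16]
Append remaining from left: [20, 22, 25]. Merged: [3, 10, 14, 14, 16, 20, 22, 25]

Final merged array: [3, 10, 14, 14, 16, 20, 22, 25]
Total comparisons: 5

The merged array is [3, 10, 14, 14, 16, 20, 22, 25], requiring 5 comparisons. The merge step runs in O(n) time where n is the total number of elements.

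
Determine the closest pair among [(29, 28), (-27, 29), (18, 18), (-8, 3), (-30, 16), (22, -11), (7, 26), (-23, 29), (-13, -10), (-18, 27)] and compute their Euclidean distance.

Computing all pairwise distances among 10 points:

d((29, 28), (-27, 29)) = 56.0089
d((29, 28), (18, 18)) = 14.8661
d((29, 28), (-8, 3)) = 44.6542
d((29, 28), (-30, 16)) = 60.208
d((29, 28), (22, -11)) = 39.6232
d((29, 28), (7, 26)) = 22.0907
d((29, 28), (-23, 29)) = 52.0096
d((29, 28), (-13, -10)) = 56.6392
d((29, 28), (-18, 27)) = 47.0106
d((-27, 29), (18, 18)) = 46.3249
d((-27, 29), (-8, 3)) = 32.2025
d((-27, 29), (-30, 16)) = 13.3417
d((-27, 29), (22, -11)) = 63.2535
d((-27, 29), (7, 26)) = 34.1321
d((-27, 29), (-23, 29)) = 4.0 <-- minimum
d((-27, 29), (-13, -10)) = 41.4367
d((-27, 29), (-18, 27)) = 9.2195
d((18, 18), (-8, 3)) = 30.0167
d((18, 18), (-30, 16)) = 48.0416
d((18, 18), (22, -11)) = 29.2746
d((18, 18), (7, 26)) = 13.6015
d((18, 18), (-23, 29)) = 42.45
d((18, 18), (-13, -10)) = 41.7732
d((18, 18), (-18, 27)) = 37.108
d((-8, 3), (-30, 16)) = 25.5539
d((-8, 3), (22, -11)) = 33.1059
d((-8, 3), (7, 26)) = 27.4591
d((-8, 3), (-23, 29)) = 30.0167
d((-8, 3), (-13, -10)) = 13.9284
d((-8, 3), (-18, 27)) = 26.0
d((-30, 16), (22, -11)) = 58.5918
d((-30, 16), (7, 26)) = 38.3275
d((-30, 16), (-23, 29)) = 14.7648
d((-30, 16), (-13, -10)) = 31.0644
d((-30, 16), (-18, 27)) = 16.2788
d((22, -11), (7, 26)) = 39.9249
d((22, -11), (-23, 29)) = 60.208
d((22, -11), (-13, -10)) = 35.0143
d((22, -11), (-18, 27)) = 55.1725
d((7, 26), (-23, 29)) = 30.1496
d((7, 26), (-13, -10)) = 41.1825
d((7, 26), (-18, 27)) = 25.02
d((-23, 29), (-13, -10)) = 40.2616
d((-23, 29), (-18, 27)) = 5.3852
d((-13, -10), (-18, 27)) = 37.3363

Closest pair: (-27, 29) and (-23, 29) with distance 4.0

The closest pair is (-27, 29) and (-23, 29) with Euclidean distance 4.0. For 10 points, brute-force pairwise comparison is shown above. For large n, the divide-and-conquer algorithm (sort by x, recurse on halves, check the dividing strip) achieves O(n log n).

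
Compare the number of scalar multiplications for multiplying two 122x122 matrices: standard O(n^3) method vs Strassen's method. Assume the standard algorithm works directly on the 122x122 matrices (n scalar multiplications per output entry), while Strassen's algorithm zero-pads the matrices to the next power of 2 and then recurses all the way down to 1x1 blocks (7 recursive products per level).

Matrix multiplication for 122x122 matrices:

Strassen's algorithm requires power-of-2 dimensions. Pad 122x122 to 128x128 (next power of 2).

Standard algorithm: 122^3 = 1815848 multiplications
Strassen's algorithm: 7^(log2(128)) = 7^7 = 823543 multiplications
Savings: 1815848 - 823543 = 992305 multiplications

Standard: 1815848 multiplications (122^3). Strassen: 823543 multiplications (7^7, after padding to 128x128). Strassen reduces 8 recursive multiplications to 7 at each level.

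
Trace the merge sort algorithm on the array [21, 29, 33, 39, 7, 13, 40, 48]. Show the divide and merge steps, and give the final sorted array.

Merge sort trace:

Split: [21, 29, 33, 39, 7, 13, 40, 48] -> [21, 29, 33, 39] and [7, 13, 40, 48]
  Split: [21, 29, 33, 39] -> [21, 29] and [33, 39]
    Split: [21, 29] -> [21] and [29]
    Merge: [21] + [29] -> [21, 29]
    Split: [33, 39] -> [33] and [39]
    Merge: [33] + [39] -> [33, 39]
  Merge: [21, 29] + [33, 39] -> [21, 29, 33, 39]
  Split: [7, 13, 40, 48] -> [7, 13] and [40, 48]
    Split: [7, 13] -> [7] and [13]
    Merge: [7] + [13] -> [7, 13]
    Split: [40, 48] -> [40] and [48]
    Merge: [40] + [48] -> [40, 48]
  Merge: [7, 13] + [40, 48] -> [7, 13, 40, 48]
Merge: [21, 29, 33, 39] + [7, 13, 40, 48] -> [7, 13, 21, 29, 33, 39, 40, 48]

Final sorted array: [7, 13, 21, 29, 33, 39, 40, 48]

The merge sort proceeds by recursively splitting the array and merging sorted halves.
After all merges, the sorted array is [7, 13, 21, 29, 33, 39, 40, 48].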